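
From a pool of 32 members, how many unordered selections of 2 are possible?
C(32,2) = 32!/(2!×30!) = 496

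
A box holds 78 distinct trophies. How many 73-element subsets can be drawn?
C(78,73) = 78!/(73!×5!) = 21111090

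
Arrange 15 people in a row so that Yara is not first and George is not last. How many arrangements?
By inclusion-exclusion: 15! - 2×(15-1)! + (15-2)! = 1307674368000 - 174356582400 + 6227020800 = 1139544806400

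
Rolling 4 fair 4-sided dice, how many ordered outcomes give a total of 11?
Coefficient of x^11 in (x + x² + ... + x^4)^4. By inclusion-exclusion on dice exceeding 4: Σ_j (-1)^j C(4,j)·C(11-1-4j, 3) = C(4,0)·C(10,3) - C(4,1)·C(6,3) = 1·120 - 4·20 = 40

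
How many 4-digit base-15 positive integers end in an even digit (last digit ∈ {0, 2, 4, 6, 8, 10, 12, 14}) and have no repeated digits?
Last∈{0,2,4,6,8,10,12,14}. Last=0: 2184. Last nonzero: 7×13×P(13,2) = 14196. Total = 16380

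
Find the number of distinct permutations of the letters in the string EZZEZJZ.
7! / (4! × 1! × 2!) = 105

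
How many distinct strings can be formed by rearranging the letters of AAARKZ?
6! / (1! × 1! × 3! × 1!) = 120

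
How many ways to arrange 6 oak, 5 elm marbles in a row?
11! / (6! × 5!) = 462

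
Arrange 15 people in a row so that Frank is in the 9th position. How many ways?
Fix one position: (15-1)! = 87178291200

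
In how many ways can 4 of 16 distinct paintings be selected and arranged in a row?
P(16,4) = 16!/(16-4)! = 43680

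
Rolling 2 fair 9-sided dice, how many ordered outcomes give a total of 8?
Coefficient of x^8 in (x + x² + ... + x^9)^2. By inclusion-exclusion on dice exceeding 9: Σ_j (-1)^j C(2,j)·C(8-1-9j, 1) = C(2,0)·C(7,1) = 1·7 = 7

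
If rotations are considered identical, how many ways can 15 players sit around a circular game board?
Circular: fix one position, arrange the rest. (15-1)! = 87178291200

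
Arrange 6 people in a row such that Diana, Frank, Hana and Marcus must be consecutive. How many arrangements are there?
Treat the 4 as one block: (6-4+1)! × 4! = 6 × 24 = 144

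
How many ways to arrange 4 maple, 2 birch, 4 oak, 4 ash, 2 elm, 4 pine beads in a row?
20! / (4! × 2! × 4! × 4! × 2! × 4!) = 1833241410000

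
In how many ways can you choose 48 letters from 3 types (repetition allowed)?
C(48+3-1, 3-1) = C(50, 2) = 1225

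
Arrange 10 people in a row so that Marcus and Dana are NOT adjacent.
Total - adjacent = 10! - (10-1)!×2 = 3628800 - 725760 = 2903040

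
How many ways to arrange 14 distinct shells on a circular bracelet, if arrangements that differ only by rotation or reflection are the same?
(14-1)!/2 = 6227020800/2 = 3113510400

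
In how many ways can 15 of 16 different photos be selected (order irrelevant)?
C(16,15) = 16!/(15!×1!) = 16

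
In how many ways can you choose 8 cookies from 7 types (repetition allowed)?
C(8+7-1, 7-1) = C(14, 6) = 3003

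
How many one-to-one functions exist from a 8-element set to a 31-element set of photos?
P(31,8) = 31!/(31-8)! = 318073392000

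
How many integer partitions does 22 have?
Pentagonal recurrence p(n) = p(n-1) + p(n-2) - p(n-5) - p(n-7) + p(n-12) + p(n-15) - ... gives p(0..21) = 1, 1, 2, 3, 5, 7, 11, 15, 22, 30, 42, 56, 77, 101, 135, 176, 231, 297, 385, 490, 627, 792. p(22) = p(21) + p(20) - p(17) - p(15) + p(10) + p(7) - p(0) = 792 + 627 - 297 - 176 + 42 + 15 - 1 = 1002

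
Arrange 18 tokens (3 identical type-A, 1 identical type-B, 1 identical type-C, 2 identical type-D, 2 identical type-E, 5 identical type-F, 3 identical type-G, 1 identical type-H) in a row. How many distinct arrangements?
18! / (3! × 1! × 1! × 2! × 2! × 5! × 3! × 1!) = 370507737600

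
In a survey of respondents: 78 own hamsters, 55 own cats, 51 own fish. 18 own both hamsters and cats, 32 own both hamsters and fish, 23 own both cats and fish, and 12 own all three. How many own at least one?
|A∪B∪C| = 78+55+51-18-32-23+12 = 123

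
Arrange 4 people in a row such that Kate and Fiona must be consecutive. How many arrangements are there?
Treat the 2 as one block: (4-2+1)! × 2! = 6 × 2 = 12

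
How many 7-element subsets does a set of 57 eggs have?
C(57,7) = 57!/(7!×50!) = 264385836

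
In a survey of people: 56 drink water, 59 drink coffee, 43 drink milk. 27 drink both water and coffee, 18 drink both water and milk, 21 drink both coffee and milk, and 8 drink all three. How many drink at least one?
|A∪B∪C| = 56+59+43-27-18-21+8 = 100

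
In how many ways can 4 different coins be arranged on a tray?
4! = 24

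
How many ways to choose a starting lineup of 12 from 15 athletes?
C(15,12) = 15!/(12!×3!) = 455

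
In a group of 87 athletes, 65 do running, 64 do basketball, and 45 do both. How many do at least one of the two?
|A∪B| = |A| + |B| - |A∩B| = 65 + 64 - 45 = 84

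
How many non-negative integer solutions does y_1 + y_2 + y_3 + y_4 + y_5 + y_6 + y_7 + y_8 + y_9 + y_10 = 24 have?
C(24+10-1, 10-1) = C(33, 9) = 38567100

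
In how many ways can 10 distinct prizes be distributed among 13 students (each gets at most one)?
P(13,10) = 13!/(13-10)! = 1037836800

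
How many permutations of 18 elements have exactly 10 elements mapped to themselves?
Choose the 10 fixed points C(18,10) = 43758, derange the rest: !8 = Σ_{j=0}^{8} (-1)^j·8!/j! = 40320 - 40320 + 20160 - 6720 + 1680 - 336 + 56 - 8 + 1 = 14833. Product = 43758 × 14833 = 649062414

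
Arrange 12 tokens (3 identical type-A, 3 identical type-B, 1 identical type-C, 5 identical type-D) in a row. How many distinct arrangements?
12! / (3! × 3! × 1! × 5!) = 110880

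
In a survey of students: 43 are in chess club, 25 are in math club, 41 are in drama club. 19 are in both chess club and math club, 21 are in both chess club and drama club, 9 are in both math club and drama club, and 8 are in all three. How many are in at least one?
|A∪B∪C| = 43+25+41-19-21-9+8 = 68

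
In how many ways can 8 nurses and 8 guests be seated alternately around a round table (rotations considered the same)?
Fix one of the nurses: (8-1)! ways for the remaining nurses, × 8! ways for the guests = 5040 × 40320 = 203212800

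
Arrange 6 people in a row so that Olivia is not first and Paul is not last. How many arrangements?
By inclusion-exclusion: 6! - 2×(6-1)! + (6-2)! = 720 - 240 + 24 = 504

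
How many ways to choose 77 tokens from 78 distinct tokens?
C(78,77) = 78!/(77!×1!) = 78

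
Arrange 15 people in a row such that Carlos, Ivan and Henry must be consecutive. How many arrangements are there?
Treat the 3 as one block: (15-3+1)! × 3! = 6227020800 × 6 = 37362124800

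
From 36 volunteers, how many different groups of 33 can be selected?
C(36,33) = 36!/(33!×3!) = 7140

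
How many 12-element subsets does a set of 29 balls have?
C(29,12) = 29!/(12!×17!) = 51895935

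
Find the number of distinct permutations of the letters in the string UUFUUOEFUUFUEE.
14! / (1! × 3! × 7! × 3!) = 480480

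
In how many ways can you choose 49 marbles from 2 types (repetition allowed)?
C(49+2-1, 2-1) = C(50, 1) = 50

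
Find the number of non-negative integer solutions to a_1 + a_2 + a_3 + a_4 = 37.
C(37+4-1, 4-1) = C(40, 3) = 9880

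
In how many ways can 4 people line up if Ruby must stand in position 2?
Fix one position: (4-1)! = 6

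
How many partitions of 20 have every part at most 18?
Let r_j(i) = number of partitions of i into parts ≤ j, for i = 0..20. r_1(i) = 1 for all i; r_j(i) = r_{j-1}(i) + r_j(i-j). Rows j = 2..18: ≤2: 1 1 2 2 3 3 4 4 5 5 6 6 7 7 8 8 9 9 10 10 11; ≤3: 1 1 2 3 4 5 7 8 10 12 14 16 19 21 24 27 30 33 37 40 44; ≤4: 1 1 2 3 5 6 9 11 15 18 23 27 34 39 47 54 64 72 84 94 108; ≤5: 1 1 2 3 5 7 10 13 18 23 30 37 47 57 70 84 101 119 141 164 192; ≤6: 1 1 2 3 5 7 11 14 20 26 35 44 58 71 90 110 136 163 199 235 282; ≤7: 1 1 2 3 5 7 11 15 21 28 38 49 65 82 105 131 164 201 248 300 364; ≤8: 1 1 2 3 5 7 11 15 22 29 40 52 70 89 116 146 186 230 288 352 434; ≤9: 1 1 2 3 5 7 11 15 22 30 41 54 73 94 123 157 201 252 318 393 488; ≤10: 1 1 2 3 5 7 11 15 22 30 42 55 75 97 128 164 212 267 340 423 530; ≤11: 1 1 2 3 5 7 11 15 22 30 42 56 76 99 131 169 219 278 355 445 560; ≤12: 1 1 2 3 5 7 11 15 22 30 42 56 77 100 133 172 224 285 366 460 582; ≤13: 1 1 2 3 5 7 11 15 22 30 42 56 77 101 134 174 227 290 373 471 597; ≤14: 1 1 2 3 5 7 11 15 22 30 42 56 77 101 135 175 229 293 378 478 608; ≤15: 1 1 2 3 5 7 11 15 22 30 42 56 77 101 135 176 230 295 381 483 615; ≤16: 1 1 2 3 5 7 11 15 22 30 42 56 77 101 135 176 231 296 383 486 620; ≤17: 1 1 2 3 5 7 11 15 22 30 42 56 77 101 135 176 231 297 384 488 623; ≤18: 1 1 2 3 5 7 11 15 22 30 42 56 77 101 135 176 231 297 385 489 625. r_18(20) = 625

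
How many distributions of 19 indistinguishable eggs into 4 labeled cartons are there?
C(19+4-1, 4-1) = C(22, 3) = 1540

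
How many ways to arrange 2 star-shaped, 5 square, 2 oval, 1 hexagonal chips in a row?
10! / (2! × 5! × 2! × 1!) = 7560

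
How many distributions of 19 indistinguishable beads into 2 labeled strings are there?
C(19+2-1, 2-1) = C(20, 1) = 20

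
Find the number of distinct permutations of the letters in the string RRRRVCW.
7! / (1! × 1! × 1! × 4!) = 210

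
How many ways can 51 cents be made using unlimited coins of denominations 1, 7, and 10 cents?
Coefficient of x^51 in 1/(1-x^1) · 1/(1-x^7) · 1/(1-x^10). Case on j = number of 10-cent coins (j = 0..5); remainder r = 51 - 10j is made from {1,7} in ⌊r/7⌋+1 ways. r = 51, 41, 31, 21, 11, 1 → 8 + 6 + 5 + 4 + 2 + 1 = 26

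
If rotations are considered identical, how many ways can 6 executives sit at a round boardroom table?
Circular: fix one position, arrange the rest. (6-1)! = 120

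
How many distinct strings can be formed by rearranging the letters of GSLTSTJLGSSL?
12! / (4! × 3! × 2! × 1! × 2!) = 831600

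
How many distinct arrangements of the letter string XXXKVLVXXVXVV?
13! / (6! × 1! × 1! × 5!) = 72072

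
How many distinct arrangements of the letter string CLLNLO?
6! / (1! × 3! × 1! × 1!) = 120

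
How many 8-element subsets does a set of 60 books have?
C(60,8) = 60!/(8!×52!) = 2558620845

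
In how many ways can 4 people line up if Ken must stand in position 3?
Fix one position: (4-1)! = 6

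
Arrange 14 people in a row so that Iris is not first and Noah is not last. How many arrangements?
By inclusion-exclusion: 14! - 2×(14-1)! + (14-2)! = 87178291200 - 12454041600 + 479001600 = 75203251200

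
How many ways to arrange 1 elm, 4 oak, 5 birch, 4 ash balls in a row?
14! / (1! × 4! × 5! × 4!) = 1261260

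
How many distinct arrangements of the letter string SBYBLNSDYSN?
11! / (1! × 2! × 1! × 2! × 3! × 2!) = 831600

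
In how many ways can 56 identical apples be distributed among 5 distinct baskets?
C(56+5-1, 5-1) = C(60, 4) = 487635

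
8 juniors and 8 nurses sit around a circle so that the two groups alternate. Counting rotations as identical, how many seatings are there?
Fix one of the juniors: (8-1)! ways for the remaining juniors, × 8! ways for the nurses = 5040 × 40320 = 203212800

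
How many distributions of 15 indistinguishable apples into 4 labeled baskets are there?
C(15+4-1, 4-1) = C(18, 3) = 816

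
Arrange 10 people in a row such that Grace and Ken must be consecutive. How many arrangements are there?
Treat the 2 as one block: (10-2+1)! × 2! = 362880 × 2 = 725760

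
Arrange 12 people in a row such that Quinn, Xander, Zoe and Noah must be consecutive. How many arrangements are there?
Treat the 4 as one block: (12-4+1)! × 4! = 362880 × 24 = 8709120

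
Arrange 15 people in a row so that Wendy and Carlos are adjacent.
Treat as block: (15-1)! × 2! = 87178291200 × 2 = 174356582400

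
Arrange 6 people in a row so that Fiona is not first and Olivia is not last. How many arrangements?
By inclusion-exclusion: 6! - 2×(6-1)! + (6-2)! = 720 - 240 + 24 = 504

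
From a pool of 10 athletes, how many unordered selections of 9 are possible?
C(10,9) = 10!/(9!×1!) = 10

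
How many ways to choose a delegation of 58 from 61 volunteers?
C(61,58) = 61!/(58!×3!) = 35990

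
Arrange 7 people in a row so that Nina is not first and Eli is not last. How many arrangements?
By inclusion-exclusion: 7! - 2×(7-1)! + (7-2)! = 5040 - 1440 + 120 = 3720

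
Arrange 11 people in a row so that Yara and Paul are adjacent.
Treat as block: (11-1)! × 2! = 3628800 × 2 = 7257600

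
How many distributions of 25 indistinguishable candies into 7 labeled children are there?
C(25+7-1, 7-1) = C(31, 6) = 736281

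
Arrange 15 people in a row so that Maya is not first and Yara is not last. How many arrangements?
By inclusion-exclusion: 15! - 2×(15-1)! + (15-2)! = 1307674368000 - 174356582400 + 6227020800 = 1139544806400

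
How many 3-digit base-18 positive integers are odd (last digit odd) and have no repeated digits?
Last∈{1,3,5,7,9,11,13,15,17}. Last=0: 0. Last nonzero: 9×16×P(16,1) = 2304. Total = 2304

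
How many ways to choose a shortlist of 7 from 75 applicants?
C(75,7) = 75!/(7!×68!) = 1984829850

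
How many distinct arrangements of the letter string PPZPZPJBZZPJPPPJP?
17! / (3! × 9! × 4! × 1!) = 6806800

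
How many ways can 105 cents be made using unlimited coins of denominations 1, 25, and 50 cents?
Coefficient of x^105 in 1/(1-x^1) · 1/(1-x^25) · 1/(1-x^50). Case on j = number of 50-cent coins (j = 0..2); remainder r = 105 - 50j is made from {1,25} in ⌊r/25⌋+1 ways. r = 105, 55, 5 → 5 + 3 + 1 = 9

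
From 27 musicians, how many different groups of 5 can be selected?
C(27,5) = 27!/(5!×22!) = 80730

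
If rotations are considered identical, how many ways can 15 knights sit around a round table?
Circular: fix one position, arrange the rest. (15-1)! = 87178291200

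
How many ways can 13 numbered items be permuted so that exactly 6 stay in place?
Choose the 6 fixed points C(13,6) = 1716, derange the rest: !7 = Σ_{j=0}^{7} (-1)^j·7!/j! = 5040 - 5040 + 2520 - 840 + 210 - 42 + 7 - 1 = 1854. Product = 1716 × 1854 = 3181464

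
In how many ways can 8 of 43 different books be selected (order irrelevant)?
C(43,8) = 43!/(8!×35!) = 145008513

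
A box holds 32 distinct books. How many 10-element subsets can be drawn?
C(32,10) = 32!/(10!×22!) = 64512240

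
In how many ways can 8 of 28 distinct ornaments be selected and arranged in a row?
P(28,8) = 28!/(28-8)! = 125318793600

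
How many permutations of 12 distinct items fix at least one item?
Complement of the derangements. !12 = Σ_{j=0}^{12} (-1)^j·12!/j! = 479001600 - 479001600 + 239500800 - 79833600 + 19958400 - 3991680 + 665280 - 95040 + 11880 - 1320 + 132 - 12 + 1 = 176214841. 12! - !12 = 479001600 - 176214841 = 302786759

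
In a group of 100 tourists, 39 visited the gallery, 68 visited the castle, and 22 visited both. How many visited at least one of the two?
|A∪B| = |A| + |B| - |A∩B| = 39 + 68 - 22 = 85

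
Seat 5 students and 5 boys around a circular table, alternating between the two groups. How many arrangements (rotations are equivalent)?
Fix one of the students: (5-1)! ways for the remaining students, × 5! ways for the boys = 24 × 120 = 2880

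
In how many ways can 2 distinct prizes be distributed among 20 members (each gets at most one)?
P(20,2) = 20!/(20-2)! = 380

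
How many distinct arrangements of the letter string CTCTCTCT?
8! / (4! × 4!) = 70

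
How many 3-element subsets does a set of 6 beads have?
C(6,3) = 6!/(3!×3!) = 20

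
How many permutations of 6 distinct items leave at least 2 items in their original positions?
Exactly j fixed points: C(6,j)·!(6-j); sum over j ≥ 2 (derangement numbers via !m = (m-1)·(!(m-1) + !(m-2)): !0..!4 = 1, 0, 1, 2, 9). Σ_{j=2}^{6} C(6,j)·!(6-j) = C(6,2)·!4 + C(6,3)·!3 + C(6,4)·!2 + C(6,5)·!1 + C(6,6)·!0 = 15·9 + 20·2 + 15·1 + 6·0 + 1·1 = 191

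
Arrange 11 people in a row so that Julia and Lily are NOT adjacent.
Total - adjacent = 11! - (11-1)!×2 = 39916800 - 7257600 = 32659200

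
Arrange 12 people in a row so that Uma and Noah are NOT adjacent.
Total - adjacent = 12! - (12-1)!×2 = 479001600 - 79833600 = 399168000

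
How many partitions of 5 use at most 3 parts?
By conjugation, equals partitions of 5 into parts ≤ 3. Let r_j(i) = number of partitions of i into parts ≤ j, for i = 0..5. r_1(i) = 1 for all i; r_j(i) = r_{j-1}(i) + r_j(i-j). Rows j = 2..3: ≤2: 1 1 2 2 3 3; ≤3: 1 1 2 3 4 5. r_3(5) = 5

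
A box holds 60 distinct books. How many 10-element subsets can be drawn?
C(60,10) = 60!/(10!×50!) = 75394027566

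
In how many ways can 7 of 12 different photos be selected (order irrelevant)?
C(12,7) = 12!/(7!×5!) = 792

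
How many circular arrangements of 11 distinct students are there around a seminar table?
Circular: fix one position, arrange the rest. (11-1)! = 3628800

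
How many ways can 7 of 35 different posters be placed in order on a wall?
P(35,7) = 35!/(35-7)! = 33891580800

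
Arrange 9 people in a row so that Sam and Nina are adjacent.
Treat as block: (9-1)! × 2! = 40320 × 2 = 80640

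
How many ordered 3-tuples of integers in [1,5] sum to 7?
Coefficient of x^7 in (x + x² + ... + x^5)^3. By inclusion-exclusion on dice exceeding 5: Σ_j (-1)^j C(3,j)·C(7-1-5j, 2) = C(3,0)·C(6,2) = 1·15 = 15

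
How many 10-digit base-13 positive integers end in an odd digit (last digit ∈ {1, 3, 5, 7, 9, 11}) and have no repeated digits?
Last∈{1,3,5,7,9,11}. Last=0: 0. Last nonzero: 6×11×P(11,8) = 439084800. Total = 439084800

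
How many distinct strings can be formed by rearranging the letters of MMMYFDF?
7! / (2! × 1! × 3! × 1!) = 420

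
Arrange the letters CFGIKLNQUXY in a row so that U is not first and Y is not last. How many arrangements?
By inclusion-exclusion: 11! - 2×(11-1)! + (11-2)! = 39916800 - 7257600 + 362880 = 33022080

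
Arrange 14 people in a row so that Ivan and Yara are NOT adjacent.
Total - adjacent = 14! - (14-1)!×2 = 87178291200 - 12454041600 = 74724249600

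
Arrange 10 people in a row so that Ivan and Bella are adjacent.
Treat as block: (10-1)! × 2! = 362880 × 2 = 725760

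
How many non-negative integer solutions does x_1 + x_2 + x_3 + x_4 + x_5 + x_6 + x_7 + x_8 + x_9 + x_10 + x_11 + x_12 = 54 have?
C(54+12-1, 12-1) = C(65, 11) = 895068996640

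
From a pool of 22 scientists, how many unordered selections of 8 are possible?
C(22,8) = 22!/(8!×14!) = 319770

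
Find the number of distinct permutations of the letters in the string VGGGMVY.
7! / (2! × 1! × 3! × 1!) = 420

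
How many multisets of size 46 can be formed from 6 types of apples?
C(46+6-1, 6-1) = C(51, 5) = 2349060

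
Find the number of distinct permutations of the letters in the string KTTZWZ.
6! / (1! × 1! × 2! × 2!) = 180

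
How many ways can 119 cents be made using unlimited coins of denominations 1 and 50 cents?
Coefficient of x^119 in 1/(1-x^1) · 1/(1-x^50). Use j coins of 50 for j = 0..⌊119/50⌋ = 2, the rest in 1s: 2 + 1 = 3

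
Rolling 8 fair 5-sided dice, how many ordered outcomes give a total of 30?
Coefficient of x^30 in (x + x² + ... + x^5)^8. By inclusion-exclusion on dice exceeding 5: Σ_j (-1)^j C(8,j)·C(30-1-5j, 7) = C(8,0)·C(29,7) - C(8,1)·C(24,7) + C(8,2)·C(19,7) - C(8,3)·C(14,7) + C(8,4)·C(9,7) = 1·1560780 - 8·346104 + 28·50388 - 56·3432 + 70·36 = 13140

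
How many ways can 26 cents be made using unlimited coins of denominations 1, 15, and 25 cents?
Coefficient of x^26 in 1/(1-x^1) · 1/(1-x^15) · 1/(1-x^25). Case on j = number of 25-cent coins (j = 0..1); remainder r = 26 - 25j is made from {1,15} in ⌊r/15⌋+1 ways. r = 26, 1 → 2 + 1 = 3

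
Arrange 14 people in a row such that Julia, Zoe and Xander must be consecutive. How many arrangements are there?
Treat the 3 as one block: (14-3+1)! × 3! = 479001600 × 6 = 2874009600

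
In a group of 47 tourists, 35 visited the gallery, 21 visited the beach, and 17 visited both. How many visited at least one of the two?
|A∪B| = |A| + |B| - |A∩B| = 35 + 21 - 17 = 39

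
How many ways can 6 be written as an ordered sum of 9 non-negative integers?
C(6+9-1, 9-1) = C(14, 8) = 3003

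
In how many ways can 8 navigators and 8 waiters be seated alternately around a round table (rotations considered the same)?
Fix one of the navigators: (8-1)! ways for the remaining navigators, × 8! ways for the waiters = 5040 × 40320 = 203212800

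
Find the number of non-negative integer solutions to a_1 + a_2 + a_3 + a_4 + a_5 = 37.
C(37+5-1, 5-1) = C(41, 4) = 101270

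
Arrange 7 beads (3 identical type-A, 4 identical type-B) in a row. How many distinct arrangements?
7! / (3! × 4!) = 35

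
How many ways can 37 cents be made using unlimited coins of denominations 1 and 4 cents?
Coefficient of x^37 in 1/(1-x^1) · 1/(1-x^4). Use j coins of 4 for j = 0..⌊37/4⌋ = 9, the rest in 1s: 9 + 1 = 10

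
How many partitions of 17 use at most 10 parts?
By conjugation, equals partitions of 17 into parts ≤ 10. Let r_j(i) = number of partitions of i into parts ≤ j, for i = 0..17. r_1(i) = 1 for all i; r_j(i) = r_{j-1}(i) + r_j(i-j). Rows j = 2..10: ≤2: 1 1 2 2 3 3 4 4 5 5 6 6 7 7 8 8 9 9; ≤3: 1 1 2 3 4 5 7 8 10 12 14 16 19 21 24 27 30 33; ≤4: 1 1 2 3 5 6 9 11 15 18 23 27 34 39 47 54 64 72; ≤5: 1 1 2 3 5 7 10 13 18 23 30 37 47 57 70 84 101 119; ≤6: 1 1 2 3 5 7 11 14 20 26 35 44 58 71 90 110 136 163; ≤7: 1 1 2 3 5 7 11 15 21 28 38 49 65 82 105 131 164 201; ≤8: 1 1 2 3 5 7 11 15 22 29 40 52 70 89 116 146 186 230; ≤9: 1 1 2 3 5 7 11 15 22 30 41 54 73 94 123 157 201 252; ≤10: 1 1 2 3 5 7 11 15 22 30 42 55 75 97 128 164 212 267. r_10(17) = 267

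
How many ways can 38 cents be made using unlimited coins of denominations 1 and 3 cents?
Coefficient of x^38 in 1/(1-x^1) · 1/(1-x^3). Use j coins of 3 for j = 0..⌊38/3⌋ = 12, the rest in 1s: 12 + 1 = 13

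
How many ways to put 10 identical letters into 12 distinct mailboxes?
C(10+12-1, 12-1) = C(21, 11) = 352716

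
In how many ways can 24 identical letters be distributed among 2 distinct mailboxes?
C(24+2-1, 2-1) = C(25, 1) = 25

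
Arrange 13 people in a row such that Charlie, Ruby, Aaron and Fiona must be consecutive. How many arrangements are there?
Treat the 4 as one block: (13-4+1)! × 4! = 3628800 × 24 = 87091200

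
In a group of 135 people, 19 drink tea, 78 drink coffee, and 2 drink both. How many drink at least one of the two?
|A∪B| = |A| + |B| - |A∩B| = 19 + 78 - 2 = 95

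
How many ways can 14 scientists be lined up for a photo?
14! = 87178291200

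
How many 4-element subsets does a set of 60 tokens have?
C(60,4) = 60!/(4!×56!) = 487635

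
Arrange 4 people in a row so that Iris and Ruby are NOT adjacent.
Total - adjacent = 4! - (4-1)!×2 = 24 - 12 = 12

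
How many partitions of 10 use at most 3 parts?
By conjugation, equals partitions of 10 into parts ≤ 3. Let r_j(i) = number of partitions of i into parts ≤ j, for i = 0..10. r_1(i) = 1 for all i; r_j(i) = r_{j-1}(i) + r_j(i-j). Rows j = 2..3: ≤2: 1 1 2 2 3 3 4 4 5 5 6; ≤3: 1 1 2 3 4 5 7 8 10 12 14. r_3(10) = 14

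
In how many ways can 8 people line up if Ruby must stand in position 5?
Fix one position: (8-1)! = 5040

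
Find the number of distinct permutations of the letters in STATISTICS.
10! / (3! × 3! × 1! × 2! × 1!) = 50400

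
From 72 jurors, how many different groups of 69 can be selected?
C(72,69) = 72!/(69!×3!) = 59640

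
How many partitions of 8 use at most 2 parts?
By conjugation, equals partitions of 8 into parts ≤ 2. Let r_j(i) = number of partitions of i into parts ≤ j, for i = 0..8. r_1(i) = 1 for all i; r_j(i) = r_{j-1}(i) + r_j(i-j). Rows j = 2..2: ≤2: 1 1 2 2 3 3 4 4 5. r_2(8) = 5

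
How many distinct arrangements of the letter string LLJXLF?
6! / (1! × 3! × 1! × 1!) = 120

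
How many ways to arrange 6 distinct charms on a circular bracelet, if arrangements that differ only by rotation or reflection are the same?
(6-1)!/2 = 120/2 = 60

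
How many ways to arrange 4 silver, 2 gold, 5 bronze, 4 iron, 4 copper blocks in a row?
19! / (4! × 2! × 5! × 4! × 4!) = 36664828200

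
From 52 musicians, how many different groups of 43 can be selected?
C(52,43) = 52!/(43!×9!) = 3679075400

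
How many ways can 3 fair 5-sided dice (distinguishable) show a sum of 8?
Coefficient of x^8 in (x + x² + ... + x^5)^3. By inclusion-exclusion on dice exceeding 5: Σ_j (-1)^j C(3,j)·C(8-1-5j, 2) = C(3,0)·C(7,2) - C(3,1)·C(2,2) = 1·21 - 3·1 = 18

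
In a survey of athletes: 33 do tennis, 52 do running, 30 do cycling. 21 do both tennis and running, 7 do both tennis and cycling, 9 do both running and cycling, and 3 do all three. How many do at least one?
|A∪B∪C| = 33+52+30-21-7-9+3 = 81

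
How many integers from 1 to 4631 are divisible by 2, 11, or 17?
⌊4631/2⌋+⌊4631/11⌋+⌊4631/17⌋ - ⌊4631/22⌋-⌊4631/34⌋-⌊4631/187⌋ + ⌊4631/374⌋ = 2315+421+272 - 210-136-24 + 12 = 2650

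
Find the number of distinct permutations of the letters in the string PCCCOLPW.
8! / (1! × 2! × 1! × 1! × 3!) = 3360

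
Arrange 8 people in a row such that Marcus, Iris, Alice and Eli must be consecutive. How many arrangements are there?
Treat the 4 as one block: (8-4+1)! × 4! = 120 × 24 = 2880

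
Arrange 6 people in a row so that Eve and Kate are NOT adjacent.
Total - adjacent = 6! - (6-1)!×2 = 720 - 240 = 480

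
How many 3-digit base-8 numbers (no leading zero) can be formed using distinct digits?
First digit: 7 choices (nonzero). Then descending: 7 × 7 × 6 = 294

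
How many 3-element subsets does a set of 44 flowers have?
C(44,3) = 44!/(3!×41!) = 13244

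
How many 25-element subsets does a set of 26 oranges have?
C(26,25) = 26!/(25!×1!) = 26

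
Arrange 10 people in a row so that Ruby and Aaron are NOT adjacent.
Total - adjacent = 10! - (10-1)!×2 = 3628800 - 725760 = 2903040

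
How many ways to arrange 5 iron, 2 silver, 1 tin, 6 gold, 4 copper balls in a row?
18! / (5! × 2! × 1! × 6! × 4!) = 1543782240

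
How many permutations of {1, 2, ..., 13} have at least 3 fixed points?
Exactly j fixed points: C(13,j)·!(13-j); sum over j ≥ 3 (derangement numbers via !m = (m-1)·(!(m-1) + !(m-2)): !0..!10 = 1, 0, 1, 2, 9, 44, 265, 1854, 14833, 133496, 1334961). Σ_{j=3}^{13} C(13,j)·!(13-j) = C(13,3)·!10 + C(13,4)·!9 + C(13,5)·!8 + C(13,6)·!7 + C(13,7)·!6 + C(13,8)·!5 + C(13,9)·!4 + C(13,10)·!3 + C(13,11)·!2 + C(13,12)·!1 + C(13,13)·!0 = 286·1334961 + 715·133496 + 1287·14833 + 1716·1854 + 1716·265 + 1287·44 + 715·9 + 286·2 + 78·1 + 13·0 + 1·1 = 500038475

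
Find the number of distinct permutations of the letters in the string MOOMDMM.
7! / (1! × 2! × 4!) = 105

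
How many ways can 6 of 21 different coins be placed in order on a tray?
P(21,6) = 21!/(21-6)! = 39070080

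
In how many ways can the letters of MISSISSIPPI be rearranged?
11! / (1! × 4! × 4! × 2!) = 34650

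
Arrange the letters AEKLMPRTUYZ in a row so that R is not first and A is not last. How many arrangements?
By inclusion-exclusion: 11! - 2×(11-1)! + (11-2)! = 39916800 - 7257600 + 362880 = 33022080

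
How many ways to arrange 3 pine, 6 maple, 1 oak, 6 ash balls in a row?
16! / (3! × 6! × 1! × 6!) = 6726720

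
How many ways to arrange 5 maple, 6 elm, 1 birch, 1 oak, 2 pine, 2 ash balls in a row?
17! / (5! × 6! × 1! × 1! × 2! × 2!) = 1029188160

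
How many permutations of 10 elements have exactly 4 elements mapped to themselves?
Choose the 4 fixed points C(10,4) = 210, derange the rest: !6 = Σ_{j=0}^{6} (-1)^j·6!/j! = 720 - 720 + 360 - 120 + 30 - 6 + 1 = 265. Product = 210 × 265 = 55650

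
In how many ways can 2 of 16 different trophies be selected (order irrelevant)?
C(16,2) = 16!/(2!×14!) = 120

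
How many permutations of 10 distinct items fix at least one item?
Complement of the derangements. !10 = Σ_{j=0}^{10} (-1)^j·10!/j! = 3628800 - 3628800 + 1814400 - 604800 + 151200 - 30240 + 5040 - 720 + 90 - 10 + 1 = 1334961. 10! - !10 = 3628800 - 1334961 = 2293839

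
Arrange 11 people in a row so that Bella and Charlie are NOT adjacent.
Total - adjacent = 11! - (11-1)!×2 = 39916800 - 7257600 = 32659200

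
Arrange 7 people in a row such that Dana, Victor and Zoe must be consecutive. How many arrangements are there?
Treat the 3 as one block: (7-3+1)! × 3! = 120 × 6 = 720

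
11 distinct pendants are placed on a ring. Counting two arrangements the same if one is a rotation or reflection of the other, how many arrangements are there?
(11-1)!/2 = 3628800/2 = 1814400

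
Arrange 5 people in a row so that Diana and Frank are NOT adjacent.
Total - adjacent = 5! - (5-1)!×2 = 120 - 48 = 72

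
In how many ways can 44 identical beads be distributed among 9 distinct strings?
C(44+9-1, 9-1) = C(52, 8) = 752538150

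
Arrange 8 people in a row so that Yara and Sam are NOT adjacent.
Total - adjacent = 8! - (8-1)!×2 = 40320 - 10080 = 30240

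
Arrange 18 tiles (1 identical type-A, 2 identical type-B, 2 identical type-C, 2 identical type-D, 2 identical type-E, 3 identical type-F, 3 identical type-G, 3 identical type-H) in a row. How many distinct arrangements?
18! / (1! × 2! × 2! × 2! × 2! × 3! × 3! × 3!) = 1852538688000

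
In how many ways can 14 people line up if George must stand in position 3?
Fix one position: (14-1)! = 6227020800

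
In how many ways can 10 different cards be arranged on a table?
10! = 3628800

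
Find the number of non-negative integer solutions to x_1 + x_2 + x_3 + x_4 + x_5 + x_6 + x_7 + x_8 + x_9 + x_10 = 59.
C(59+10-1, 10-1) = C(68, 9) = 49280065120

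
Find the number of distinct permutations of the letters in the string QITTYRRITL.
10! / (2! × 1! × 1! × 1! × 3! × 2!) = 151200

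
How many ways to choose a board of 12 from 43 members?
C(43,12) = 43!/(12!×31!) = 15338678264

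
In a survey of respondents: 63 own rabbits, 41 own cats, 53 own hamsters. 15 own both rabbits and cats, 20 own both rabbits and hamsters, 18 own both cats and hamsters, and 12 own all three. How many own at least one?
|A∪B∪C| = 63+41+53-15-20-18+12 = 116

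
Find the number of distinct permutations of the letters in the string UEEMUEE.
7! / (1! × 2! × 4!) = 105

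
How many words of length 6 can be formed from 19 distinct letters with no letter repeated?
P(19,6) = 19!/(19-6)! = 19535040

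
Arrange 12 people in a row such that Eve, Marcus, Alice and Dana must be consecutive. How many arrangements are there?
Treat the 4 as one block: (12-4+1)! × 4! = 362880 × 24 = 8709120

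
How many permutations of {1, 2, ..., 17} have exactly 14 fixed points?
Choose the 14 fixed points C(17,14) = 680, derange the rest: !3 = Σ_{j=0}^{3} (-1)^j·3!/j! = 6 - 6 + 3 - 1 = 2. Product = 680 × 2 = 1360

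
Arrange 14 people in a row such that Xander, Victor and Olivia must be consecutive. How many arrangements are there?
Treat the 3 as one block: (14-3+1)! × 3! = 479001600 × 6 = 2874009600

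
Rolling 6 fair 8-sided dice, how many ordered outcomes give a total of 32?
Coefficient of x^32 in (x + x² + ... + x^8)^6. By inclusion-exclusion on dice exceeding 8: Σ_j (-1)^j C(6,j)·C(32-1-8j, 5) = C(6,0)·C(31,5) - C(6,1)·C(23,5) + C(6,2)·C(15,5) - C(6,3)·C(7,5) = 1·169911 - 6·33649 + 15·3003 - 20·21 = 12642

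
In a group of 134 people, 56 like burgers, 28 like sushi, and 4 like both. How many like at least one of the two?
|A∪B| = |A| + |B| - |A∩B| = 56 + 28 - 4 = 80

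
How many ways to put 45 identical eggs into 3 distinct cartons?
C(45+3-1, 3-1) = C(47, 2) = 1081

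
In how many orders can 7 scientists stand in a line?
7! = 5040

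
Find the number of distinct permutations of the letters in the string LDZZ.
4! / (1! × 1! × 2!) = 12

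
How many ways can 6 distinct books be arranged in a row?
6! = 720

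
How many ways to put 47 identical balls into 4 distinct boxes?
C(47+4-1, 4-1) = C(50, 3) = 19600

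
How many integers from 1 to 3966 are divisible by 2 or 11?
⌊3966/2⌋ + ⌊3966/11⌋ - ⌊3966/22⌋ = 1983 + 360 - 180 = 2163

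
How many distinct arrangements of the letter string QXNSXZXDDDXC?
12! / (3! × 1! × 1! × 1! × 1! × 4! × 1!) = 3326400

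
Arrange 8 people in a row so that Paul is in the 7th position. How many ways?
Fix one position: (8-1)! = 5040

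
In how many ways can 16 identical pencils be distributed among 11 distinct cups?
C(16+11-1, 11-1) = C(26, 10) = 5311735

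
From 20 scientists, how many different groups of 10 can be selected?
C(20,10) = 20!/(10!×10!) = 184756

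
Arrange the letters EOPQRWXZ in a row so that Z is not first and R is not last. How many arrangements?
By inclusion-exclusion: 8! - 2×(8-1)! + (8-2)! = 40320 - 10080 + 720 = 30960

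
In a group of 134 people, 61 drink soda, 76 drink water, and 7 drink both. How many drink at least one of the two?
|A∪B| = |A| + |B| - |A∩B| = 61 + 76 - 7 = 130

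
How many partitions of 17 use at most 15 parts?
By conjugation, equals partitions of 17 into parts ≤ 15. Let r_j(i) = number of partitions of i into parts ≤ j, for i = 0..17. r_1(i) = 1 for all i; r_j(i) = r_{j-1}(i) + r_j(i-j). Rows j = 2..15: ≤2: 1 1 2 2 3 3 4 4 5 5 6 6 7 7 8 8 9 9; ≤3: 1 1 2 3 4 5 7 8 10 12 14 16 19 21 24 27 30 33; ≤4: 1 1 2 3 5 6 9 11 15 18 23 27 34 39 47 54 64 72; ≤5: 1 1 2 3 5 7 10 13 18 23 30 37 47 57 70 84 101 119; ≤6: 1 1 2 3 5 7 11 14 20 26 35 44 58 71 90 110 136 163; ≤7: 1 1 2 3 5 7 11 15 21 28 38 49 65 82 105 131 164 201; ≤8: 1 1 2 3 5 7 11 15 22 29 40 52 70 89 116 146 186 230; ≤9: 1 1 2 3 5 7 11 15 22 30 41 54 73 94 123 157 201 252; ≤10: 1 1 2 3 5 7 11 15 22 30 42 55 75 97 128 164 212 267; ≤11: 1 1 2 3 5 7 11 15 22 30 42 56 76 99 131 169 219 278; ≤12: 1 1 2 3 5 7 11 15 22 30 42 56 77 100 133 172 224 285; ≤13: 1 1 2 3 5 7 11 15 22 30 42 56 77 101 134 174 227 290; ≤14: 1 1 2 3 5 7 11 15 22 30 42 56 77 101 135 175 229 293; ≤15: 1 1 2 3 5 7 11 15 22 30 42 56 77 101 135 176 230 295. r_15(17) = 295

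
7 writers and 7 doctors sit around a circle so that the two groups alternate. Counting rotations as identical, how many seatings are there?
Fix one of the writers: (7-1)! ways for the remaining writers, × 7! ways for the doctors = 720 × 5040 = 3628800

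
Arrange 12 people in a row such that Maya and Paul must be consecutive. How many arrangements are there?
Treat the 2 as one block: (12-2+1)! × 2! = 39916800 × 2 = 79833600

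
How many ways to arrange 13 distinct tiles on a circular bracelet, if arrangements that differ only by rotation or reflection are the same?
(13-1)!/2 = 479001600/2 = 239500800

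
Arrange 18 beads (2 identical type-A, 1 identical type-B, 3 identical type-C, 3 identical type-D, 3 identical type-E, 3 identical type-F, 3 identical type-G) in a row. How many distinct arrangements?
18! / (2! × 1! × 3! × 3! × 3! × 3! × 3!) = 411675264000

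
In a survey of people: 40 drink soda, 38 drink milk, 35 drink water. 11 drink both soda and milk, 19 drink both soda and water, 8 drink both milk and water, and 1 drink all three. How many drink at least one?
|A∪B∪C| = 40+38+35-11-19-8+1 = 76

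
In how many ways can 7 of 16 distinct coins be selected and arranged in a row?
P(16,7) = 16!/(16-7)! = 57657600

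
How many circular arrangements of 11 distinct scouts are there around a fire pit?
Circular: fix one position, arrange the rest. (11-1)! = 3628800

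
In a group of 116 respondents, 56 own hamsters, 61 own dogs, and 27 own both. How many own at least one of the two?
|A∪B| = |A| + |B| - |A∩B| = 56 + 61 - 27 = 90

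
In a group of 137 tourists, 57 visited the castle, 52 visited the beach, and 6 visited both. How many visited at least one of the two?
|A∪B| = |A| + |B| - |A∩B| = 57 + 52 - 6 = 103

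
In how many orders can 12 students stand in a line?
12! = 479001600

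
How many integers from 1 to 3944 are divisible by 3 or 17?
⌊3944/3⌋ + ⌊3944/17⌋ - ⌊3944/51⌋ = 1314 + 232 - 77 = 1469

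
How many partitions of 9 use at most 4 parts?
By conjugation, equals partitions of 9 into parts ≤ 4. Let r_j(i) = number of partitions of i into parts ≤ j, for i = 0..9. r_1(i) = 1 for all i; r_j(i) = r_{j-1}(i) + r_j(i-j). Rows j = 2..4: ≤2: 1 1 2 2 3 3 4 4 5 5; ≤3: 1 1 2 3 4 5 7 8 10 12; ≤4: 1 1 2 3 5 6 9 11 15 18. r_4(9) = 18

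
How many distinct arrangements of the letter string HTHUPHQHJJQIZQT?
15! / (2! × 1! × 4! × 1! × 1! × 3! × 1! × 2!) = 2270268000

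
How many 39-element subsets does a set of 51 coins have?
C(51,39) = 51!/(39!×12!) = 158753389900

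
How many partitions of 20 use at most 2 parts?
By conjugation, equals partitions of 20 into parts ≤ 2. Let r_j(i) = number of partitions of i into parts ≤ j, for i = 0..20. r_1(i) = 1 for all i; r_j(i) = r_{j-1}(i) + r_j(i-j). Rows j = 2..2: ≤2: 1 1 2 2 3 3 4 4 5 5 6 6 7 7 8 8 9 9 10 10 11. r_2(20) = 11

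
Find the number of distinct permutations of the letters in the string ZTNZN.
5! / (2! × 2! × 1!) = 30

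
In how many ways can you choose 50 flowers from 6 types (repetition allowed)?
C(50+6-1, 6-1) = C(55, 5) = 3478761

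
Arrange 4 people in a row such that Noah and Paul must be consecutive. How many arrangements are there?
Treat the 2 as one block: (4-2+1)! × 2! = 6 × 2 = 12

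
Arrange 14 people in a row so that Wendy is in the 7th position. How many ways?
Fix one position: (14-1)! = 6227020800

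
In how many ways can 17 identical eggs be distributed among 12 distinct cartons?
C(17+12-1, 12-1) = C(28, 11) = 21474180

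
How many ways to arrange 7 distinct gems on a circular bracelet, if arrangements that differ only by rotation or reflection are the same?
(7-1)!/2 = 720/2 = 360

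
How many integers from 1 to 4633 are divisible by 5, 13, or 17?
⌊4633/5⌋+⌊4633/13⌋+⌊4633/17⌋ - ⌊4633/65⌋-⌊4633/85⌋-⌊4633/221⌋ + ⌊4633/1105⌋ = 926+356+272 - 71-54-20 + 4 = 1413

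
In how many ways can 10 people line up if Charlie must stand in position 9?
Fix one position: (10-1)! = 362880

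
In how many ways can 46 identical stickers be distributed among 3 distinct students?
C(46+3-1, 3-1) = C(48, 2) = 1128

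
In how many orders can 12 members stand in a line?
12! = 479001600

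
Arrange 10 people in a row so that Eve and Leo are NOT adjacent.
Total - adjacent = 10! - (10-1)!×2 = 3628800 - 725760 = 2903040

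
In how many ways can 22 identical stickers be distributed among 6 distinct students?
C(22+6-1, 6-1) = C(27, 5) = 80730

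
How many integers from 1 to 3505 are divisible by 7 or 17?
⌊3505/7⌋ + ⌊3505/17⌋ - ⌊3505/119⌋ = 500 + 206 - 29 = 677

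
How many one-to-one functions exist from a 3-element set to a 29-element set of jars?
P(29,3) = 29!/(29-3)! = 21924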